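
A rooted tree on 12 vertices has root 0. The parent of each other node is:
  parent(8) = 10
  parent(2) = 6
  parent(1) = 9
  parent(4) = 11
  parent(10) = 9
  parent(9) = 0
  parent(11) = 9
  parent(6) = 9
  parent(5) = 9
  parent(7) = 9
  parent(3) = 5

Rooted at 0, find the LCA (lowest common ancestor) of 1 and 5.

9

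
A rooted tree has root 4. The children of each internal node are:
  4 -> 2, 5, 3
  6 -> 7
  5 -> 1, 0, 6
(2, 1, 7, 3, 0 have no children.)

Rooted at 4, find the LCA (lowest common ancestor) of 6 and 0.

5

Path 6→root: 6 5 4; path 0→root: 0 5 4.
First common node: 5.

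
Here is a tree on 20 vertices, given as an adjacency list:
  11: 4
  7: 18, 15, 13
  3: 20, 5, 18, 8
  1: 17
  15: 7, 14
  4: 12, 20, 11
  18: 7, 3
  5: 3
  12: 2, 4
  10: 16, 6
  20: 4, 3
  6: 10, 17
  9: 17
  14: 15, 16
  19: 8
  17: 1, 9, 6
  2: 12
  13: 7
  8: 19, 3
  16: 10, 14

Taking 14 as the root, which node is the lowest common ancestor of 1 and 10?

Path 1→root: 1 17 6 10 16 14; path 10→root: 10 16 14.
First common node: 10.

10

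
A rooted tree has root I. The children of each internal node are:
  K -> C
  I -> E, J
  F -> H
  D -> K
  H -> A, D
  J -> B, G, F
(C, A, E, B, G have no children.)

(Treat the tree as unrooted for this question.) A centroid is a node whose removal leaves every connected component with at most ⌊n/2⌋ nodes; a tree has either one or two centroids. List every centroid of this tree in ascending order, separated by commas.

F

Removing F splits the tree into components of sizes 5, 5; the largest is 5 ≤ ⌊11/2⌋ = 5.
Every other node leaves some component of size > 5, so the centroid is unique.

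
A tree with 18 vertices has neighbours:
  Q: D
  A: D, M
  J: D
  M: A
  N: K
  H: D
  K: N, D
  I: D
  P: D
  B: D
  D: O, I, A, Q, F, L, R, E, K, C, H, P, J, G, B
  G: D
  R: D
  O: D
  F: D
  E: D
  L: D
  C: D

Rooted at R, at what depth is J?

2

R–D–J — 2 edges.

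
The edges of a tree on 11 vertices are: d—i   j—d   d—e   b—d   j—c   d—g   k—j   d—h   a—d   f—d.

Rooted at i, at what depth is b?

2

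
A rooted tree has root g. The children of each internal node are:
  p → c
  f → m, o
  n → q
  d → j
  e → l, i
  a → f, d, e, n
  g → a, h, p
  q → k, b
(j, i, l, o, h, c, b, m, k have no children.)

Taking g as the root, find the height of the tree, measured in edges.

b sits deepest: g–a–n–q–b — 4 edges from the root.

4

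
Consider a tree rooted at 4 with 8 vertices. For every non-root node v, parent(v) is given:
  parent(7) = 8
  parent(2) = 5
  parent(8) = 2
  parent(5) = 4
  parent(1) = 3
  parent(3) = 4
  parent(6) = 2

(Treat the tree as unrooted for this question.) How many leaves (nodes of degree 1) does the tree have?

The leaves are 1, 6, 7.
That is 3 leaves.

3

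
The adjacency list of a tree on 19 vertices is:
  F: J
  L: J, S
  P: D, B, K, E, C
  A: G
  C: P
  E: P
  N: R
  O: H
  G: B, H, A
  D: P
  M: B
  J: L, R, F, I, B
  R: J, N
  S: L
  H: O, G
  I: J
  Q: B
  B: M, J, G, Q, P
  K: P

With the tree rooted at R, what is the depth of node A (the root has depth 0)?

4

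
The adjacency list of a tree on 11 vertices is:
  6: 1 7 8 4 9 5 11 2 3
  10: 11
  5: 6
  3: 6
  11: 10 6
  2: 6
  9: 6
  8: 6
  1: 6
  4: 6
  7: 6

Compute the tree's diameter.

3

A longest path is 10 - 11 - 6 - 9, with 3 edges.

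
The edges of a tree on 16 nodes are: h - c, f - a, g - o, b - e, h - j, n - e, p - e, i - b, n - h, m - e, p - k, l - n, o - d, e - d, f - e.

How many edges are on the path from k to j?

k - p - e - n - h - j: 5 edges.

5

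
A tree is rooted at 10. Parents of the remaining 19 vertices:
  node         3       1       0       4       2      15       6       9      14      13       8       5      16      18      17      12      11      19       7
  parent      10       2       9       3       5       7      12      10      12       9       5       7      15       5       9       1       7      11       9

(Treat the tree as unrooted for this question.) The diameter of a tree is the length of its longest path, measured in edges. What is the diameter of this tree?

BFS from 4 reaches 14 last, at distance 9; BFS from 14 confirms no node is farther.
Path: 4-3-10-9-7-5-2-1-12-14.

9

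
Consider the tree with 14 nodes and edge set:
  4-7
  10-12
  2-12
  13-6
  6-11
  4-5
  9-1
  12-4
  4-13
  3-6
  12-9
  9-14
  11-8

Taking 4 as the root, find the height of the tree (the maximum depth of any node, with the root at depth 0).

The longest root-to-leaf path is 4 → 13 → 6 → 11 → 8 (4 edges).

4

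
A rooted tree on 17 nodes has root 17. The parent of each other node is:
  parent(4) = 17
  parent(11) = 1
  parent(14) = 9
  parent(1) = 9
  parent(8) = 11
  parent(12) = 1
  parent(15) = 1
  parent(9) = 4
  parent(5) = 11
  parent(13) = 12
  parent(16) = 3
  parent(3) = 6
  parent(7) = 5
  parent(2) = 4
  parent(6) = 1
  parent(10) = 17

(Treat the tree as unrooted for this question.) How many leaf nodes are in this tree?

The leaves are 2, 7, 8, 10, 13, 14, 15, 16.
That is 8 leaves.

8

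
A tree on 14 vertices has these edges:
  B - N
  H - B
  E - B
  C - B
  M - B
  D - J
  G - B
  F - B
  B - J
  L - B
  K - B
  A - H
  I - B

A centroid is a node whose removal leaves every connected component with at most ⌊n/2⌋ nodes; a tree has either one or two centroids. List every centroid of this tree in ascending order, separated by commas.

B

If B is removed the pieces have sizes 2, 2, 1, 1, 1, 1, 1, 1, 1, 1, 1, all ≤ ⌊14/2⌋ = 7.
No neighbour of B does as well, so B is the unique centroid.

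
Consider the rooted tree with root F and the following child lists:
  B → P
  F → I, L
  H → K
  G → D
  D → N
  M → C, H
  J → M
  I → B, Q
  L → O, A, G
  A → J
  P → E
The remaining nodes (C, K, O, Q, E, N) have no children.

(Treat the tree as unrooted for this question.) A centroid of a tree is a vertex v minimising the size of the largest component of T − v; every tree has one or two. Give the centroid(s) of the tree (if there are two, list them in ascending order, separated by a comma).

L

If L is removed the pieces have sizes 6, 6, 3, 1, all ≤ ⌊17/2⌋ = 8.
Every other node leaves some component of size > 8, so the centroid is unique.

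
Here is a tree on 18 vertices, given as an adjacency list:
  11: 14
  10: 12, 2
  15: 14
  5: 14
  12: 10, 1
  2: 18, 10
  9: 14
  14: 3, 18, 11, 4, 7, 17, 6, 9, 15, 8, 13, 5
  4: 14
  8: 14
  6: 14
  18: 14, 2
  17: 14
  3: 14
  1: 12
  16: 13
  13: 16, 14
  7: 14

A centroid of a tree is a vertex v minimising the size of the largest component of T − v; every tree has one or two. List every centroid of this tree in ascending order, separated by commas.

14

If 14 is removed the pieces have sizes 5, 2, 1, 1, 1, 1, 1, 1, 1, 1, 1, 1, all ≤ ⌊18/2⌋ = 9.
No neighbour of 14 does as well, so 14 is the unique centroid.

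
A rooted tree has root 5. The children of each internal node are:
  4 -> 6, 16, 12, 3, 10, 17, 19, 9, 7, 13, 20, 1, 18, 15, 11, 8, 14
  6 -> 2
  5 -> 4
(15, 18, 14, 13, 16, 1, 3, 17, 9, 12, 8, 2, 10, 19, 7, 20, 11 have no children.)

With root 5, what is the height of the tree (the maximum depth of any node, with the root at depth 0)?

3

The longest root-to-leaf path is 5-4-6-2 (3 edges).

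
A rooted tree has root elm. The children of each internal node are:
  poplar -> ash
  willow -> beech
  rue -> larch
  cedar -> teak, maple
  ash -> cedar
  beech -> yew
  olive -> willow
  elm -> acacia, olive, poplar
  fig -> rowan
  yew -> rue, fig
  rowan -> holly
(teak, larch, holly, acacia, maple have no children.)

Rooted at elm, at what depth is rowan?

6

Climbing from rowan to the root: rowan–fig–yew–beech–willow–olive–elm. That's 6 steps.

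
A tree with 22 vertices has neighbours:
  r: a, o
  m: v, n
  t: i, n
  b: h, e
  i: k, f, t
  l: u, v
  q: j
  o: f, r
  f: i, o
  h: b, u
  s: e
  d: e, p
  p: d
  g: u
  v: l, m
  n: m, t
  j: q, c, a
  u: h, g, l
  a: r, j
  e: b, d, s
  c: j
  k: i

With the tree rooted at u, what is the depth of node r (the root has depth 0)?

Path from u to r: u – l – v – m – n – t – i – f – o – r, which has 9 edges.

9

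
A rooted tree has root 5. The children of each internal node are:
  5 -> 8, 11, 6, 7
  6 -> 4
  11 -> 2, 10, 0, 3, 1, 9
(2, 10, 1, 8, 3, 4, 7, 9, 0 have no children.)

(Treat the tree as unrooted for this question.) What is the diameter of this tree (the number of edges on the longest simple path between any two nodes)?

4

A longest path is 4 – 6 – 5 – 11 – 10, with 4 edges.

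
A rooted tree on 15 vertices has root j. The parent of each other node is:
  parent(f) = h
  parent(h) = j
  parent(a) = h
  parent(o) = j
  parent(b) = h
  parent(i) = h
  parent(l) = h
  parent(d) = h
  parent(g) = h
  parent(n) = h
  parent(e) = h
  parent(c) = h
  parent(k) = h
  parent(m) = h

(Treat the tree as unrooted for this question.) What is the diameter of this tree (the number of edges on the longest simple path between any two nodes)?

Starting from o, a farthest node is i at distance 3.
One longest path: o - j - h - i.
So the diameter is 3.

3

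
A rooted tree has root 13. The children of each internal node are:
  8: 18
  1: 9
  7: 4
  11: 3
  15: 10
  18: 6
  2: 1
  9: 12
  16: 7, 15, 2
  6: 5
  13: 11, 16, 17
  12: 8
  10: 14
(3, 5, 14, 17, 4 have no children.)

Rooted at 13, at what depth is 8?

6

Path from 13 to 8: 13 – 16 – 2 – 1 – 9 – 12 – 8, which has 6 edges.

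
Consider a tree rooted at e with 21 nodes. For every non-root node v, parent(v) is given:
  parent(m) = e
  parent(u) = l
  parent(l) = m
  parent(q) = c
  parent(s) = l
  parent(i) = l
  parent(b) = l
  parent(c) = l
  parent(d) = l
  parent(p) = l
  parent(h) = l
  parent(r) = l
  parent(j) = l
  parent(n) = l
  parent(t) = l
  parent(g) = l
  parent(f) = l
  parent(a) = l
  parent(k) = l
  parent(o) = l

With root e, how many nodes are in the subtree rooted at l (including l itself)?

19

l's subtree: {l, i, o, c, b, r, s, n, t, f, a, k, j, h, d, p, g, u, q}, size 19.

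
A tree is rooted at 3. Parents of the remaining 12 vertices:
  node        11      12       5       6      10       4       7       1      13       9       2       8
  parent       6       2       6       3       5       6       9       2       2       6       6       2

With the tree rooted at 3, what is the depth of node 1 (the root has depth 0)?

Path from 3 to 1: 3–6–2–1, which has 3 edges.

3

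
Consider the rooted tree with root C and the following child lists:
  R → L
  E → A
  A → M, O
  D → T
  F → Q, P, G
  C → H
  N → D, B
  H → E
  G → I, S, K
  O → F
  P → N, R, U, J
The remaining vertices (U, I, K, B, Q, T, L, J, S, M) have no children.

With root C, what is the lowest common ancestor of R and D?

R's ancestor chain is R, P, F, O, A, E, H, C and D's is D, N, P, F, O, A, E, H, C; they first meet at P.

P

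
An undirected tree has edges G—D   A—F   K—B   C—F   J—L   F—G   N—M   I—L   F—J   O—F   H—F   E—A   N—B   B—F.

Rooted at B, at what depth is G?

2

Path from B to G: B–F–G, which has 2 edges.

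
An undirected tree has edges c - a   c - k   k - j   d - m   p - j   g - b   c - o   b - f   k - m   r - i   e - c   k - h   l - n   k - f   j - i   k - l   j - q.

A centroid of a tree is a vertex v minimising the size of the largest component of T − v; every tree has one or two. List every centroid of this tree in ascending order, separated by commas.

k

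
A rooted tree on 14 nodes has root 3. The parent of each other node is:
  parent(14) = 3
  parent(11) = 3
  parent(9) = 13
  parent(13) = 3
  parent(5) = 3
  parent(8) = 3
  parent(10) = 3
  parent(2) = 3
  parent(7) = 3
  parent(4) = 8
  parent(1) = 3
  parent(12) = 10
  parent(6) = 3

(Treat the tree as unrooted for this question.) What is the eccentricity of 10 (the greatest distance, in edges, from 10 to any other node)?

The node farthest from 10 is 4 (9 also at distance 3), via 10 – 3 – 8 – 4 — 3 edges.

3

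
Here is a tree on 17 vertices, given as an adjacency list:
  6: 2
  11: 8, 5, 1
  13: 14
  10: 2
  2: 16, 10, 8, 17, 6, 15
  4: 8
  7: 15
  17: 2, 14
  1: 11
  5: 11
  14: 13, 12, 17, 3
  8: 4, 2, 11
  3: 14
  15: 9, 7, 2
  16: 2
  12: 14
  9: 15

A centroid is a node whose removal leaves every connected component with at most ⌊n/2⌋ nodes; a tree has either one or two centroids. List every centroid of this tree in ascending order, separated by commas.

2

Delete 2: the remaining components have sizes 5, 5, 3, 1, 1, 1. Max 5 ≤ 8, so 2 is a centroid.
Every other node leaves some component of size > 8, so the centroid is unique.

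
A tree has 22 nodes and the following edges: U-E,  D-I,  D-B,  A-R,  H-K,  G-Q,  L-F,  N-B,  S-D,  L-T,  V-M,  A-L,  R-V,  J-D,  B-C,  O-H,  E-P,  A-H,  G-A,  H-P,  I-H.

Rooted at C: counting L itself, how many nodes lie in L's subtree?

3

Descendants of L (including itself): L, T, F. That's 3.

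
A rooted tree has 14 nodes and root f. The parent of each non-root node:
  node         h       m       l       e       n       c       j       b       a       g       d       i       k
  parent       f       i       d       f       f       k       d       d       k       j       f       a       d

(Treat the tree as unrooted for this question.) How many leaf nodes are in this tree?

8

Degree-1 nodes: b, c, e, g, h, l, m, n — 8 of them.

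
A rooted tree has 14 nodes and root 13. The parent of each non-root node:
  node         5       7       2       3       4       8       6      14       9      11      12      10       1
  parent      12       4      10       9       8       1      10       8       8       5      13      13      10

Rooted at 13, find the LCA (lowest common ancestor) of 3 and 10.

10

Path 3→root: 3 9 8 1 10 13; path 10→root: 10 13.
First common node: 10.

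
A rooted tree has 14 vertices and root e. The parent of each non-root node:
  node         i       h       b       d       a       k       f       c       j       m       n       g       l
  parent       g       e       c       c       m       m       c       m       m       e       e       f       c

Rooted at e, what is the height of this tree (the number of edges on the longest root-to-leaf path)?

A deepest node is i, reached by e → m → c → f → g → i.
That path has 5 edges, so the height is 5.

5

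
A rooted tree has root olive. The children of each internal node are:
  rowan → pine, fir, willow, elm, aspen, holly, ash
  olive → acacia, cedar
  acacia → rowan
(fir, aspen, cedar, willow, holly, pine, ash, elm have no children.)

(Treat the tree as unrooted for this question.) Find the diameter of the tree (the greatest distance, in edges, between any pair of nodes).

4

A longest path is cedar - olive - acacia - rowan - ash, with 4 edges.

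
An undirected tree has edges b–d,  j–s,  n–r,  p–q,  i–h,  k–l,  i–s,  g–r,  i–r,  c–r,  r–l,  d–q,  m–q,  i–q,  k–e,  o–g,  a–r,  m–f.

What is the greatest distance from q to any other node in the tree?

Distances from q peak at 5, attained at e.
q-i-r-l-k-e

5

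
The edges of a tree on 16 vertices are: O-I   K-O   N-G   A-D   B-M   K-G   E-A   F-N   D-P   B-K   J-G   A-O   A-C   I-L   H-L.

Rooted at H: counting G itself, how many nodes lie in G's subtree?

4

The subtree rooted at G contains: G, N, J, F — 4 nodes.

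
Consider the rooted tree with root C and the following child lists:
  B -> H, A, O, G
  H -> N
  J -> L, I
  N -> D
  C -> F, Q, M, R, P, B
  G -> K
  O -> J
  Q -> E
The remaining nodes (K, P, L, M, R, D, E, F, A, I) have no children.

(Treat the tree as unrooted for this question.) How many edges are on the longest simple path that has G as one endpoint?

Distances from G peak at 4, attained at L (I, D, E also at distance 4).
G-B-O-J-L

4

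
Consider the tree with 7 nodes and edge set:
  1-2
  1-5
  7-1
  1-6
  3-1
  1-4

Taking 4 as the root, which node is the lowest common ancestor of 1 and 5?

1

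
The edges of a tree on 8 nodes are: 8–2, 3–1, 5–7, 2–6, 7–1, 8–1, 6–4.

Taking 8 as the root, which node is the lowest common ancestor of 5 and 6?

8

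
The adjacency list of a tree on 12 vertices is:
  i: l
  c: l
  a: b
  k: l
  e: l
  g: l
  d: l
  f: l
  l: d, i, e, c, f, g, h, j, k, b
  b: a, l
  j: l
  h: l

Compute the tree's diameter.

A longest path is a – b – l – e, with 3 edges.

3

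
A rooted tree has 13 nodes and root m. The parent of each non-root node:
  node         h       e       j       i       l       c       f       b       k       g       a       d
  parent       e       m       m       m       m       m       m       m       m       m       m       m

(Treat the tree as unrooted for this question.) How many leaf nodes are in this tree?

11

The leaves are a, b, c, d, f, g, h, i, j, k, l.
That is 11 leaves.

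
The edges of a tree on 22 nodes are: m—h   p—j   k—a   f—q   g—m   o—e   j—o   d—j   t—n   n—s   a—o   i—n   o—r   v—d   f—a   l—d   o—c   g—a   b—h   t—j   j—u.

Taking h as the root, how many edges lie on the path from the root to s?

8

Path from h to s: h–m–g–a–o–j–t–n–s, which has 8 edges.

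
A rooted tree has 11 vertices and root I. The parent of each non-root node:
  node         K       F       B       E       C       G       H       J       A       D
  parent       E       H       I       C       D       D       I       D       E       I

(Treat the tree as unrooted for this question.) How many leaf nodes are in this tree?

6

The leaves are A, B, F, G, J, K.
That is 6 leaves.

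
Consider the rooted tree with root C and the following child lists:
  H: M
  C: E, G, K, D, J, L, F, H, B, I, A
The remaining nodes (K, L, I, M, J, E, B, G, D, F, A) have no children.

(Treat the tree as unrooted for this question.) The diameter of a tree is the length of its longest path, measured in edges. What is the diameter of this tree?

3

Starting from M, a farthest node is K at distance 3.
One longest path: M – H – C – K.
So the diameter is 3.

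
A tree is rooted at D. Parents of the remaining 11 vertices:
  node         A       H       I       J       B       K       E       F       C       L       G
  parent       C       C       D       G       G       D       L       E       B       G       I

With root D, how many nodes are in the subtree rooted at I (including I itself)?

10

I's subtree: {I, G, B, L, J, C, E, A, H, F}, size 10.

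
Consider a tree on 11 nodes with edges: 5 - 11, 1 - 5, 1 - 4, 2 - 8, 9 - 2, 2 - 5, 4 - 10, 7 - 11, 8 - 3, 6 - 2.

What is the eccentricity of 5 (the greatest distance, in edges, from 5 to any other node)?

3

A farthest node from 5 is 3 (10 also at distance 3).
The path 5–2–8–3 has 3 edges.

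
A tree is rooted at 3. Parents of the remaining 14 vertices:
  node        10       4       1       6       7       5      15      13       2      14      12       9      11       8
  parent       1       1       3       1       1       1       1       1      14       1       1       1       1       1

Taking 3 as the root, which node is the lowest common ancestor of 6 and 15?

1

Ancestors of 6 (toward the root): 6, 1, 3.
Ancestors of 15: 15, 1, 3.
The deepest node appearing in both lists is 1.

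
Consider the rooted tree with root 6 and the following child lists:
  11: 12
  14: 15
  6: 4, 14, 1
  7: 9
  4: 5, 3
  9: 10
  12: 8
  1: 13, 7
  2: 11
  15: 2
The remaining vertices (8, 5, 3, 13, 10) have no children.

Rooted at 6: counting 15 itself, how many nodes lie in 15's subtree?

Descendants of 15 (including itself): 15, 2, 11, 12, 8. That's 5.

5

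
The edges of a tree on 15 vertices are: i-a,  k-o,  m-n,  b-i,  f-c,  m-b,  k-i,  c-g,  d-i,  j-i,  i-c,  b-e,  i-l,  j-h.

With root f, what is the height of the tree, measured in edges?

5

The longest root-to-leaf path is f – c – i – b – m – n (5 edges).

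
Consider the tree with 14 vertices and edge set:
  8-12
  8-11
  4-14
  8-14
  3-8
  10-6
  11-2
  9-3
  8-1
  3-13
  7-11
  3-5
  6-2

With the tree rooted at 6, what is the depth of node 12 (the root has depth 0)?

Path from 6 to 12: 6–2–11–8–12, which has 4 edges.

4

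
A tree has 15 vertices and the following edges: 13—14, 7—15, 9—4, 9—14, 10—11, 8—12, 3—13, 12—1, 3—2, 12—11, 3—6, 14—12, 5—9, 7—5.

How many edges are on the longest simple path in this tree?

Starting from 15, a farthest node is 2 at distance 7.
One longest path: 15-7-5-9-14-13-3-2.
So the diameter is 7.

7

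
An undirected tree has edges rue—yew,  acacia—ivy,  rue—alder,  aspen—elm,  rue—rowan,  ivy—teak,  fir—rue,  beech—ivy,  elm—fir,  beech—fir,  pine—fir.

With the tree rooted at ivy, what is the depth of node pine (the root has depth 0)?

3

Climbing from pine to the root: pine → fir → beech → ivy. That's 3 steps.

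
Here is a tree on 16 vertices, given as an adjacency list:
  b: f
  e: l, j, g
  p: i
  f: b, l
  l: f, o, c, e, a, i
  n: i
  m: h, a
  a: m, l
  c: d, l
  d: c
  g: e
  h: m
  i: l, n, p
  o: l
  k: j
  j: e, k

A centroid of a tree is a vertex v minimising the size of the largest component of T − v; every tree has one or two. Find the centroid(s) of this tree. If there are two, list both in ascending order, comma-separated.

l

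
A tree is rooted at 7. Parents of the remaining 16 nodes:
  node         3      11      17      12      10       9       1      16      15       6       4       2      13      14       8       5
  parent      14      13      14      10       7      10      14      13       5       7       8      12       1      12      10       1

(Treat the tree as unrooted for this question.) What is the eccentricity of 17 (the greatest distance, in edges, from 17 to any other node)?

5

Distances from 17 peak at 5, attained at 6 (4 also at distance 5).
17-14-12-10-7-6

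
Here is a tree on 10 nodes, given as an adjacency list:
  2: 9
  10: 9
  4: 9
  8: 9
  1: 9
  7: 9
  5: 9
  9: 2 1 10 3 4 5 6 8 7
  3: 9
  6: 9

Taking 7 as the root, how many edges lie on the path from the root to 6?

Path from 7 to 6: 7 → 9 → 6, which has 2 edges.

2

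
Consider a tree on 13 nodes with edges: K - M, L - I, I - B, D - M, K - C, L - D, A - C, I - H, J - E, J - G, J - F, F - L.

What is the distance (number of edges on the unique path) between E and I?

E–J–F–L–I: 4 edges.

4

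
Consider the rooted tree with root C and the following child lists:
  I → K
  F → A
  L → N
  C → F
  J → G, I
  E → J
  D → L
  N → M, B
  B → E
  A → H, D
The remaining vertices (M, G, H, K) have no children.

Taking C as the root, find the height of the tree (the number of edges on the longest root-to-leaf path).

K sits deepest: C – F – A – D – L – N – B – E – J – I – K — 10 edges from the root.

10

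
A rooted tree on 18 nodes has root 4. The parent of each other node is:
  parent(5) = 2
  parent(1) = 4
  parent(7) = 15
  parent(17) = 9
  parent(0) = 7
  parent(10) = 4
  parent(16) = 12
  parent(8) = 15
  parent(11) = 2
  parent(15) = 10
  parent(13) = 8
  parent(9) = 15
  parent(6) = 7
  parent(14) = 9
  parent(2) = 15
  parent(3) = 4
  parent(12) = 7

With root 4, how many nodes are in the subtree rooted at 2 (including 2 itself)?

2's subtree: {2, 5, 11}, size 3.

3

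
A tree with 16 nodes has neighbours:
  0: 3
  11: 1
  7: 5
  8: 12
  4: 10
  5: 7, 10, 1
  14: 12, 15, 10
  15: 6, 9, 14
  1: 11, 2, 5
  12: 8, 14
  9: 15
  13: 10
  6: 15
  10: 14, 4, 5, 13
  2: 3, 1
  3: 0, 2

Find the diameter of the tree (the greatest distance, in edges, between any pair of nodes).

8

BFS from 0 reaches 8 last, at distance 8; BFS from 8 confirms no node is farther.
Path: 0 – 3 – 2 – 1 – 5 – 10 – 14 – 12 – 8.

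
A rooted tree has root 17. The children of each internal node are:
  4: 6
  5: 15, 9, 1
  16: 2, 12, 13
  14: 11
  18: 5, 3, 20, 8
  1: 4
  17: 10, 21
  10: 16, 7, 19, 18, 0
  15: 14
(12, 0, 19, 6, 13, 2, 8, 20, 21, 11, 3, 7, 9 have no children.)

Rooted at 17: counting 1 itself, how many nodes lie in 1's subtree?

3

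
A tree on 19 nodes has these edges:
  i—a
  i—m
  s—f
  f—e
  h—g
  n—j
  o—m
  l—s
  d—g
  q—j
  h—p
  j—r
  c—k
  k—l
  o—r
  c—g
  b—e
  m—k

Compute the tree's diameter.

A longest path is q - j - r - o - m - k - l - s - f - e - b, with 10 edges.

10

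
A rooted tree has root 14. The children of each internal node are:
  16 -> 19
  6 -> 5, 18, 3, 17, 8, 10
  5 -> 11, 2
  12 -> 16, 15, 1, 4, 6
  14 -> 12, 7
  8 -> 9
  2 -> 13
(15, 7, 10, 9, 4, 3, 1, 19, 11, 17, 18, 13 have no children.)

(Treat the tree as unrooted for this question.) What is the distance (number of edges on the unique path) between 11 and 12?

3

11 - 5 - 6 - 12: 3 edges.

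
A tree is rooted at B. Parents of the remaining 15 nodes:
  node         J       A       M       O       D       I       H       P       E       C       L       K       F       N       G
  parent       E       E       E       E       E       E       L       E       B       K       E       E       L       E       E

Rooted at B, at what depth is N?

Climbing from N to the root: N–E–B. That's 2 steps.

2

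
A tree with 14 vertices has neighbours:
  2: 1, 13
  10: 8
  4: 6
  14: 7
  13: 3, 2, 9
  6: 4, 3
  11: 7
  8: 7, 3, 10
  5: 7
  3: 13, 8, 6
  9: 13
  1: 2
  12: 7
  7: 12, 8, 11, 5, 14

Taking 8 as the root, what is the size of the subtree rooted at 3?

7

The subtree rooted at 3 contains: 3, 13, 6, 2, 9, 4, 1 — 7 nodes.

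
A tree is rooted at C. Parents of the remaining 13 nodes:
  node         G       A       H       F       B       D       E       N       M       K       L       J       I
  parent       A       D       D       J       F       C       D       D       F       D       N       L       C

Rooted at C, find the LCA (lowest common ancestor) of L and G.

Path L→root: L N D C; path G→root: G A D C.
First common node: D.

D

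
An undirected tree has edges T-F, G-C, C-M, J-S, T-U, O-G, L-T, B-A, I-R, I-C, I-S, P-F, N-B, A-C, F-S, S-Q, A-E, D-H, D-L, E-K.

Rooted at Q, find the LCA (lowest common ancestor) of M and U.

S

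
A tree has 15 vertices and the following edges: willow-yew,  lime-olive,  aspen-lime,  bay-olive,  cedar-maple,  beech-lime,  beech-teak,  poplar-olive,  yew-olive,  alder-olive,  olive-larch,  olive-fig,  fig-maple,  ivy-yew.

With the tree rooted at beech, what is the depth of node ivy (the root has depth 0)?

4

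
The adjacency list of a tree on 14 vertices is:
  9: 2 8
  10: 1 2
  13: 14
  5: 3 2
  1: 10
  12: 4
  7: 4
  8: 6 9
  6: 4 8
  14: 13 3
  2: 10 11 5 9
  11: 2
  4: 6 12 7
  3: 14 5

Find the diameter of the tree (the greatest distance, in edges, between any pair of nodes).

9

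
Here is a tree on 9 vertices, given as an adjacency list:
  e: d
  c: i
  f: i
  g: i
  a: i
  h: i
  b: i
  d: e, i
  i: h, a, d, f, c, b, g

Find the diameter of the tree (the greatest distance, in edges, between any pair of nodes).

3

Starting from e, a farthest node is g at distance 3.
One longest path: e–d–i–g.
So the diameter is 3.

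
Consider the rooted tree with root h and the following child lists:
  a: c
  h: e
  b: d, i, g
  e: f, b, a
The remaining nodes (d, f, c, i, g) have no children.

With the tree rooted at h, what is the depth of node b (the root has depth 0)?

Climbing from b to the root: b–e–h. That's 2 steps.

2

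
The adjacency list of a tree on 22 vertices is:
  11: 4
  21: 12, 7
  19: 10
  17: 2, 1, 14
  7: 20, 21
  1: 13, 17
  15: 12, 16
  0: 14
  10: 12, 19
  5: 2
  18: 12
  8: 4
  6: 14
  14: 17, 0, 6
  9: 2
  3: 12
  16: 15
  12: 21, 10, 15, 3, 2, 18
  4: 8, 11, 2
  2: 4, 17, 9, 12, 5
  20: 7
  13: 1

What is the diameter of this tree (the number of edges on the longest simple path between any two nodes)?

7

Starting from 20, a farthest node is 6 at distance 7.
One longest path: 20–7–21–12–2–17–14–6.
So the diameter is 7.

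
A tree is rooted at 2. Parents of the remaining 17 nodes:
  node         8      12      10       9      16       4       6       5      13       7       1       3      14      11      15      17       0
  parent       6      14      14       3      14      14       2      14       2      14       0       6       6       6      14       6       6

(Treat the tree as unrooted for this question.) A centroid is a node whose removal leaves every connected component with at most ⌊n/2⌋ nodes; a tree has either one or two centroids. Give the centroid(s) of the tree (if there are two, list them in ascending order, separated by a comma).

6

If 6 is removed the pieces have sizes 8, 2, 2, 2, 1, 1, 1, all ≤ ⌊18/2⌋ = 9.
No neighbour of 6 does as well, so 6 is the unique centroid.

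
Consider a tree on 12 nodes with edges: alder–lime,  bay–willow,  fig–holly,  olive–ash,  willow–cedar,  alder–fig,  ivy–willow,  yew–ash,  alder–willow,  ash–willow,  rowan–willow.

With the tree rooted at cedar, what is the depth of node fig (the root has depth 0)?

Climbing from fig to the root: fig – alder – willow – cedar. That's 3 steps.

3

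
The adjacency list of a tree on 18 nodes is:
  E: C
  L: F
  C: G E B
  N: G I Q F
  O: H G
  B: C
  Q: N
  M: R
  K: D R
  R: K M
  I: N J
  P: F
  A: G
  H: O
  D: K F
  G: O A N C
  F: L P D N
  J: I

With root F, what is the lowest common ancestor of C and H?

G

Ancestors of C (toward the root): C, G, N, F.
Ancestors of H: H, O, G, N, F.
The deepest node appearing in both lists is G.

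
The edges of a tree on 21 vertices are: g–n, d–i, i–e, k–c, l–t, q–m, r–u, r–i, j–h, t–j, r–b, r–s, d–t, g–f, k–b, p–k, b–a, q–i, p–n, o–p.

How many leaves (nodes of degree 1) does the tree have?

10

The leaves are a, c, e, f, h, l, m, o, s, u.
That is 10 leaves.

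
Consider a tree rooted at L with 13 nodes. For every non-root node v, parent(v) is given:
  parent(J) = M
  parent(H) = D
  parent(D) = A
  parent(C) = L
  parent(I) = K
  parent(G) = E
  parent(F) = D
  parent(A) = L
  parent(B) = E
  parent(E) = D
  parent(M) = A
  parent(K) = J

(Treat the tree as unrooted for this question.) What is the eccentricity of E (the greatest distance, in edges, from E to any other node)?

6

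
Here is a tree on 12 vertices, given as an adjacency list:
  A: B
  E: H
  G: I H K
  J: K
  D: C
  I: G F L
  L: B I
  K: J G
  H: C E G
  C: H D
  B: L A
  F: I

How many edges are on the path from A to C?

6

Walking from A: A–B–L–I–G–H–C. Length 6.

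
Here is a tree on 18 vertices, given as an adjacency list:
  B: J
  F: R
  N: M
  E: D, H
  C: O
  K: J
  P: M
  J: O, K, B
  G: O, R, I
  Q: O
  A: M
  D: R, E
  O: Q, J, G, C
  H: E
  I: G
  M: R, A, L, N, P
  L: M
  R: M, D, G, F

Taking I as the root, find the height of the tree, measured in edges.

5

H sits deepest: I → G → R → D → E → H — 5 edges from the root.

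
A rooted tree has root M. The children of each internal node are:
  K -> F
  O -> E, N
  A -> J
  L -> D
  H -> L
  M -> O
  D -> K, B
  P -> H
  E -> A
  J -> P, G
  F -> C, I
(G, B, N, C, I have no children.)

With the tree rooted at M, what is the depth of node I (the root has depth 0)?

Path from M to I: M–O–E–A–J–P–H–L–D–K–F–I, which has 11 edges.

11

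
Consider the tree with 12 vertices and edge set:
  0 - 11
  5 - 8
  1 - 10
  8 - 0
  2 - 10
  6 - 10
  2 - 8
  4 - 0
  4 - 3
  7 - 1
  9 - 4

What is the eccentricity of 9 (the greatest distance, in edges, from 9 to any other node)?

The node farthest from 9 is 7, via 9 – 4 – 0 – 8 – 2 – 10 – 1 – 7 — 7 edges.

7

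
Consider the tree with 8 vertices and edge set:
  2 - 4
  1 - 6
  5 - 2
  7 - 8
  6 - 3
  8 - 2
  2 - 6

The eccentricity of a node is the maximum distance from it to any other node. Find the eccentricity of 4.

3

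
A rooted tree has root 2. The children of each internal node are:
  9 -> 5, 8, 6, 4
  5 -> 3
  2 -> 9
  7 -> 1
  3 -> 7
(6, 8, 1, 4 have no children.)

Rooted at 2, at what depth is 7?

2 – 9 – 5 – 3 – 7 — 4 edges.

4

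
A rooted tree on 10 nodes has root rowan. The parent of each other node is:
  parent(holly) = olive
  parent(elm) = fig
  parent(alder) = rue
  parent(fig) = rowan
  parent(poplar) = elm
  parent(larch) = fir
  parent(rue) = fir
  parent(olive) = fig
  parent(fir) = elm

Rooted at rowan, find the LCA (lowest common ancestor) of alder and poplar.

elm

Ancestors of alder (toward the root): alder, rue, fir, elm, fig, rowan.
Ancestors of poplar: poplar, elm, fig, rowan.
The deepest node appearing in both lists is elm.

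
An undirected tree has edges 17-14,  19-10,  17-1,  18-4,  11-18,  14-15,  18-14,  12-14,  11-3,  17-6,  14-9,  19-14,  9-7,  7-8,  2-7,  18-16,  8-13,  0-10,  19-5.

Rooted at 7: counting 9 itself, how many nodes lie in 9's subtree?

16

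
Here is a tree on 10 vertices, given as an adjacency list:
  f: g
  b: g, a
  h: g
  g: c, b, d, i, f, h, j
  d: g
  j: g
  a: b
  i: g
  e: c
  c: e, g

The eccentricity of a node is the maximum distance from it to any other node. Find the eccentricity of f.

3

A farthest node from f is e (a also at distance 3).
The path f – g – c – e has 3 edges.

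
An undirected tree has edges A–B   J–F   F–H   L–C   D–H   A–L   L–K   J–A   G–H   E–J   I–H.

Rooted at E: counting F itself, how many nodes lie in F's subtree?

5

F's subtree: {F, H, G, D, I}, size 5.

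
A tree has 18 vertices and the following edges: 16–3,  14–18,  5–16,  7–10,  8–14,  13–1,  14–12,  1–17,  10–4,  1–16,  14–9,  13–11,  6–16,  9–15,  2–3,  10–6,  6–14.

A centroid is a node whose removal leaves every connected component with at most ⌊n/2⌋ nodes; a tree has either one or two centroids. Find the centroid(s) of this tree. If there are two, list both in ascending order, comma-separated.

6

Delete 6: the remaining components have sizes 8, 6, 3. Max 8 ≤ 9, so 6 is a centroid.
No neighbour of 6 does as well, so 6 is the unique centroid.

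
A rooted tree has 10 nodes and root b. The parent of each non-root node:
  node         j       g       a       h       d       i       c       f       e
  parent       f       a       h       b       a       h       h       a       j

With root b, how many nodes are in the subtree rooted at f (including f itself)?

f's subtree: {f, j, e}, size 3.

3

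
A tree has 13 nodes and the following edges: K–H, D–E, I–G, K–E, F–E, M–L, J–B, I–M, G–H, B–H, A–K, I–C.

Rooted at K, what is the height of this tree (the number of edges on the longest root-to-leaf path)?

The longest root-to-leaf path is K-H-G-I-M-L (5 edges).

5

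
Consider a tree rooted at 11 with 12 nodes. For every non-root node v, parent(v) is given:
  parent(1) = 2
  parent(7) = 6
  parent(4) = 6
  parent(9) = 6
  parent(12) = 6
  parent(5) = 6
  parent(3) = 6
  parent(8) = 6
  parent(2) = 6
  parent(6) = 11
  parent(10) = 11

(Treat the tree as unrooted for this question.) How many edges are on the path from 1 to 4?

3

The path is 1–2–6–4, which has 3 edges.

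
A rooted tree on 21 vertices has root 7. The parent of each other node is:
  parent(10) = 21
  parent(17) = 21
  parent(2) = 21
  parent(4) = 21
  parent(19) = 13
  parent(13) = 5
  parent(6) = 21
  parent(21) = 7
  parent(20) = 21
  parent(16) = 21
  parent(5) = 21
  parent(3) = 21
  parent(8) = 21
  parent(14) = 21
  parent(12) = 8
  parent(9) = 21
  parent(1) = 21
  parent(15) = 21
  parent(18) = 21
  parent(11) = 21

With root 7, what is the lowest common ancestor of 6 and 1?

21

Ancestors of 6 (toward the root): 6, 21, 7.
Ancestors of 1: 1, 21, 7.
The deepest node appearing in both lists is 21.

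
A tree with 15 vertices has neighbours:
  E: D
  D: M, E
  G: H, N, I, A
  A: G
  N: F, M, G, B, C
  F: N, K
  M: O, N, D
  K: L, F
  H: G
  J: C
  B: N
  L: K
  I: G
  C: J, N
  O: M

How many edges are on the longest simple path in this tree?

Starting from E, a farthest node is L at distance 6.
One longest path: E – D – M – N – F – K – L.
So the diameter is 6.

6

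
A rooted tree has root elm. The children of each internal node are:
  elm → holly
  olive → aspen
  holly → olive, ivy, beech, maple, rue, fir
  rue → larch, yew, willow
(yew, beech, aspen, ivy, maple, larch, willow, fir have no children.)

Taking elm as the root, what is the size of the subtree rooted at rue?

4

Descendants of rue (including itself): rue, willow, larch, yew. That's 4.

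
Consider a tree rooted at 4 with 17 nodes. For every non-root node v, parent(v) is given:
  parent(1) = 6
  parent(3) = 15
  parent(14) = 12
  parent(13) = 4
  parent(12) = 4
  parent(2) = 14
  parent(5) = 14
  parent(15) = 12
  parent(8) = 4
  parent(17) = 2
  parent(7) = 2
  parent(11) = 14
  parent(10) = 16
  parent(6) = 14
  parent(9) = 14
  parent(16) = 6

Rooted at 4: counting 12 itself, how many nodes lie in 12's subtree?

14

The subtree rooted at 12 contains: 12, 14, 15, 6, 2, 11, 9, 5, 3, 16, 1, 17, 7, 10 — 14 nodes.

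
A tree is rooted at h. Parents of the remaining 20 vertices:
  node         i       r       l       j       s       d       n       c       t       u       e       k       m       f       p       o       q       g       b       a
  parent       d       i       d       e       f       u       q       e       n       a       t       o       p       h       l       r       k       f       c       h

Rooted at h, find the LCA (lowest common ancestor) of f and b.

h

f's ancestor chain is f, h and b's is b, c, e, t, n, q, k, o, r, i, d, u, a, h; they first meet at h.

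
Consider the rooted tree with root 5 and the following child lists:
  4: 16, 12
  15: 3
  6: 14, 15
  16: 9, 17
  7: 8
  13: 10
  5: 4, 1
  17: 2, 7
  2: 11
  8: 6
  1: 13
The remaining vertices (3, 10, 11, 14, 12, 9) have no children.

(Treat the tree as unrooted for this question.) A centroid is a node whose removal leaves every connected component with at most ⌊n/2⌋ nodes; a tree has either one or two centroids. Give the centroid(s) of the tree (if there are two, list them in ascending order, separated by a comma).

If 17 is removed the pieces have sizes 8, 6, 2, all ≤ ⌊17/2⌋ = 8.
No neighbour of 17 does as well, so 17 is the unique centroid.

17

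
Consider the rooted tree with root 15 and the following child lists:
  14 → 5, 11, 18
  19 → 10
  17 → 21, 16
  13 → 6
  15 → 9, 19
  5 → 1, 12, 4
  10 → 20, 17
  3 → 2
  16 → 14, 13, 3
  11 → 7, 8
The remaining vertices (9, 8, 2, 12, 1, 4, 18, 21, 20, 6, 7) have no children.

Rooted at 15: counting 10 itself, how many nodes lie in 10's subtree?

Descendants of 10 (including itself): 10, 17, 20, 16, 21, 14, 13, 3, 11, 5, 18, 6, 2, 7, 8, 4, 1, 12. That's 18.

18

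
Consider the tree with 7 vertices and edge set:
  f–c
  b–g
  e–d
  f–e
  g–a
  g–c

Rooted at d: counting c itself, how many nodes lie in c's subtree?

4

Descendants of c (including itself): c, g, a, b. That's 4.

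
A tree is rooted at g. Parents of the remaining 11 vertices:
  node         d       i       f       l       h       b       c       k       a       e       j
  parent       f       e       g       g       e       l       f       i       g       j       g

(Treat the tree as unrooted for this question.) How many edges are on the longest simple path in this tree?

A longest path is k – i – e – j – g – l – b, with 6 edges.

6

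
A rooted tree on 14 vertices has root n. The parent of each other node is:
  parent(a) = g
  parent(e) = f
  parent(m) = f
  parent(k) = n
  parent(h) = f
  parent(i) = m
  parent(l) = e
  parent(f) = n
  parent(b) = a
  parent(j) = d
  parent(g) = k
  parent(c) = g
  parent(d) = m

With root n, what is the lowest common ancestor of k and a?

Path k→root: k n; path a→root: a g k n.
First common node: k.

k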